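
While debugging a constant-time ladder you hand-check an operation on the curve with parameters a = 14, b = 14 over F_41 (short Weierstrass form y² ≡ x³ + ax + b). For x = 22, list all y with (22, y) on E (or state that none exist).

x³ + 14x + 14 = 10970 ≡ 23 (mod 41).
Square roots of 23 mod 41: 8 and 33 (since 8² = 64 ≡ 23).

8, 33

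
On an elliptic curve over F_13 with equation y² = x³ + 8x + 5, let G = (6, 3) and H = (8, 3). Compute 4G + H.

(8, 10)

First 4G:
Double-and-add on 4 = (100)₂. Start with G = (6, 3) for the leading 1-bit.
double: tangent at (6, 3): λ = (3·6² + 8)/(2·3) ≡ 12/6. 6⁻¹ ≡ 11 (mod 13) since 6·11 = 66 ≡ 1, so λ ≡ 12·11 ≡ 2.
  x = λ² - 6 - 6 = 4 - 12 ≡ 5; y = λ·(6 - 5) - 3 ≡ 12. → (5, 12)
double: tangent at (5, 12): λ = (3·5² + 8)/(2·12) ≡ 5/11. 11⁻¹ ≡ 6 (mod 13), so λ ≡ 5·6 ≡ 4.
  x = λ² - 5 - 5 = 16 - 10 ≡ 6; y = λ·(5 - 6) - 12 ≡ 10. → (6, 10)
4G = (6, 10).
Finally 4G + H:
(6, 10) + (8, 3). λ = (3 - 10)/(8 - 6) ≡ 6/2 mod 13. 2⁻¹ ≡ 7 (mod 13), so λ ≡ 3.
  x = λ² - 6 - 8 = 9 - 14 ≡ 8; y = λ·(6 - 8) - 10 ≡ 10. → (8, 10)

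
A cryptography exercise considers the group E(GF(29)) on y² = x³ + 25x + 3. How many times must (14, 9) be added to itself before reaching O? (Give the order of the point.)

7

2P: tangent at (14, 9): λ = (3·14² + 25)/(2·9) ≡ 4/18. 18⁻¹ ≡ 21 (mod 29) since 18·21 = 378 ≡ 1, so λ ≡ 4·21 ≡ 26.
  x = λ² - 14 - 14 = 676 - 28 ≡ 10; y = λ·(14 - 10) - 9 ≡ 8. → (10, 8)
3P: (10, 8) + (14, 9). λ = (9 - 8)/(14 - 10) ≡ 1/4 mod 29. 4⁻¹ ≡ 22 (mod 29), so λ ≡ 22.
  x = λ² - 10 - 14 = 484 - 24 ≡ 25; y = λ·(10 - 25) - 8 ≡ 10. → (25, 10)
4P: (25, 10) + (14, 9). λ = (9 - 10)/(14 - 25) ≡ 28/18 mod 29. 18⁻¹ ≡ 21 (mod 29), so λ ≡ 8.
  x = λ² - 25 - 14 = 64 - 39 ≡ 25; y = λ·(25 - 25) - 10 ≡ 19. → (25, 19)
5P: (25, 19) + (14, 9). λ = (9 - 19)/(14 - 25) ≡ 19/18 mod 29. 18⁻¹ ≡ 21 (mod 29), so λ ≡ 22.
  x = λ² - 25 - 14 = 484 - 39 ≡ 10; y = λ·(25 - 10) - 19 ≡ 21. → (10, 21)
6P: (10, 21) + (14, 9). λ = (9 - 21)/(14 - 10) ≡ 17/4 mod 29. 4⁻¹ ≡ 22 (mod 29) since 4·22 = 88 ≡ 1, so λ ≡ 26.
  x = λ² - 10 - 14 = 676 - 24 ≡ 14; y = λ·(10 - 14) - 21 ≡ 20. → (14, 20)
7P: (14, 20) + (14, 9): same x and y₁ ≡ -y₂, so the sum is O.
7P = O, so the order is 7.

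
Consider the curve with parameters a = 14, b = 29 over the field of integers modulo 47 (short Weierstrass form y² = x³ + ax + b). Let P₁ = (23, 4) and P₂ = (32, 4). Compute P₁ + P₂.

(23, 4) + (32, 4). λ = (4 - 4)/(32 - 23) ≡ 0/9 mod 47. 9⁻¹ ≡ 21 (mod 47), so λ ≡ 0.
  x = λ² - 23 - 32 = 0 - 55 ≡ 39; y = λ·(23 - 39) - 4 ≡ 43. → (39, 43)

(39, 43)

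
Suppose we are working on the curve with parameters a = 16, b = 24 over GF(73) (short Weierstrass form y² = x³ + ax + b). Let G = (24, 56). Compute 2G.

tangent at (24, 56): λ = (3·24² + 16)/(2·56) ≡ 65/39. 39⁻¹ ≡ 15 (mod 73), so λ ≡ 65·15 ≡ 26.
  x = λ² - 24 - 24 = 676 - 48 ≡ 44; y = λ·(24 - 44) - 56 ≡ 8. → (44, 8)

(44, 8)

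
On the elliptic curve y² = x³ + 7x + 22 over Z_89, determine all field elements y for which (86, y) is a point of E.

x³ + 7x + 22 = 636680 ≡ 63 (mod 89).
63 is a non-residue mod 89; no y exists.

none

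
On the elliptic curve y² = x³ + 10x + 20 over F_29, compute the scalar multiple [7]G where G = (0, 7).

Double-and-add on 7 = (111)₂. Start with G = (0, 7) for the leading 1-bit.
double: tangent at (0, 7): λ = (3·0² + 10)/(2·7) ≡ 10/14. 14⁻¹ ≡ 27 (mod 29) since 14·27 = 378 ≡ 1, so λ ≡ 10·27 ≡ 9.
  x = λ² - 0 - 0 = 81 - 0 ≡ 23; y = λ·(0 - 23) - 7 ≡ 18. → (23, 18)
add G: (23, 18) + (0, 7). λ = (7 - 18)/(0 - 23) ≡ 18/6 mod 29. 6⁻¹ ≡ 5 (mod 29) since 6·5 = 30 ≡ 1, so λ ≡ 3.
  x = λ² - 23 - 0 = 9 - 23 ≡ 15; y = λ·(23 - 15) - 18 ≡ 6. → (15, 6)
double: tangent at (15, 6): λ = (3·15² + 10)/(2·6) ≡ 18/12. 12⁻¹ ≡ 17 (mod 29), so λ ≡ 18·17 ≡ 16.
  x = λ² - 15 - 15 = 256 - 30 ≡ 23; y = λ·(15 - 23) - 6 ≡ 11. → (23, 11)
add G: (23, 11) + (0, 7). λ = (7 - 11)/(0 - 23) ≡ 25/6 mod 29. 6⁻¹ ≡ 5 (mod 29) since 6·5 = 30 ≡ 1, so λ ≡ 9.
  x = λ² - 23 - 0 = 81 - 23 ≡ 0; y = λ·(23 - 0) - 11 ≡ 22. → (0, 22)

(0, 22)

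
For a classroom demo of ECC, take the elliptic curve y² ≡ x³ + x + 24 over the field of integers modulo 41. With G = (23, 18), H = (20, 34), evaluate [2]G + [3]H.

(13, 15)

First 2G:
Repeated addition: build up to 2G.
2G: tangent at (23, 18): λ = (3·23² + 1)/(2·18) ≡ 30/36. 36⁻¹ ≡ 8 (mod 41), so λ ≡ 30·8 ≡ 35.
  x = λ² - 23 - 23 = 1225 - 46 ≡ 31; y = λ·(23 - 31) - 18 ≡ 30. → (31, 30)
2G = (31, 30).
Next 3H:
Repeated addition: build up to 3H.
2H: tangent at (20, 34): λ = (3·20² + 1)/(2·34) ≡ 12/27. 27⁻¹ ≡ 38 (mod 41), so λ ≡ 12·38 ≡ 5.
  x = λ² - 20 - 20 = 25 - 40 ≡ 26; y = λ·(20 - 26) - 34 ≡ 18. → (26, 18)
3H: (26, 18) + (20, 34). λ = (34 - 18)/(20 - 26) ≡ 16/35 mod 41. 35⁻¹ ≡ 34 (mod 41) since 35·34 = 1190 ≡ 1, so λ ≡ 11.
  x = λ² - 26 - 20 = 121 - 46 ≡ 34; y = λ·(26 - 34) - 18 ≡ 17. → (34, 17)
3H = (34, 17).
Finally 2G + 3H:
(31, 30) + (34, 17). λ = (17 - 30)/(34 - 31) ≡ 28/3 mod 41. 3⁻¹ ≡ 14 (mod 41) since 3·14 = 42 ≡ 1, so λ ≡ 23.
  x = λ² - 31 - 34 = 529 - 65 ≡ 13; y = λ·(31 - 13) - 30 ≡ 15. → (13, 15)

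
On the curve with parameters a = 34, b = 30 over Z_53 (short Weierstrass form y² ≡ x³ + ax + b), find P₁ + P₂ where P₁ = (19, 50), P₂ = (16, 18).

(14, 21)

(19, 50) + (16, 18). λ = (18 - 50)/(16 - 19) ≡ 21/50 mod 53. 50⁻¹ ≡ 35 (mod 53), so λ ≡ 46.
  x = λ² - 19 - 16 = 2116 - 35 ≡ 14; y = λ·(19 - 14) - 50 ≡ 21. → (14, 21)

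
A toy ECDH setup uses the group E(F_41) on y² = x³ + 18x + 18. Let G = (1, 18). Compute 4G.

Repeated addition: build up to 4G.
2G: tangent at (1, 18): λ = (3·1² + 18)/(2·18) ≡ 21/36. 36⁻¹ ≡ 8 (mod 41), so λ ≡ 21·8 ≡ 4.
  x = λ² - 1 - 1 = 16 - 2 ≡ 14; y = λ·(1 - 14) - 18 ≡ 12. → (14, 12)
3G: (14, 12) + (1, 18). λ = (18 - 12)/(1 - 14) ≡ 6/28 mod 41. 28⁻¹ ≡ 22 (mod 41), so λ ≡ 9.
  x = λ² - 14 - 1 = 81 - 15 ≡ 25; y = λ·(14 - 25) - 12 ≡ 12. → (25, 12)
4G: (25, 12) + (1, 18). λ = (18 - 12)/(1 - 25) ≡ 6/17 mod 41. 17⁻¹ ≡ 29 (mod 41), so λ ≡ 10.
  x = λ² - 25 - 1 = 100 - 26 ≡ 33; y = λ·(25 - 33) - 12 ≡ 31. → (33, 31)

(33, 31)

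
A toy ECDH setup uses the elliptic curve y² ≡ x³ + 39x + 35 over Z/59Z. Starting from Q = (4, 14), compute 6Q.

Double-and-add on 6 = (110)₂. Start with Q = (4, 14) for the leading 1-bit.
double: tangent at (4, 14): λ = (3·4² + 39)/(2·14) ≡ 28/28. 28⁻¹ ≡ 19 (mod 59), so λ ≡ 28·19 ≡ 1.
  x = λ² - 4 - 4 = 1 - 8 ≡ 52; y = λ·(4 - 52) - 14 ≡ 56. → (52, 56)
add Q: (52, 56) + (4, 14). λ = (14 - 56)/(4 - 52) ≡ 17/11 mod 59. 11⁻¹ ≡ 43 (mod 59), so λ ≡ 23.
  x = λ² - 52 - 4 = 529 - 56 ≡ 1; y = λ·(52 - 1) - 56 ≡ 55. → (1, 55)
double: tangent at (1, 55): λ = (3·1² + 39)/(2·55) ≡ 42/51. 51⁻¹ ≡ 22 (mod 59) since 51·22 = 1122 ≡ 1, so λ ≡ 42·22 ≡ 39.
  x = λ² - 1 - 1 = 1521 - 2 ≡ 44; y = λ·(1 - 44) - 55 ≡ 38. → (44, 38)

(44, 38)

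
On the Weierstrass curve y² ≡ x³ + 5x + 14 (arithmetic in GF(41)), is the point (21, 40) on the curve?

y² = 40² ≡ 1; x³ + 5x + 14 = 9380 ≡ 32 (mod 41). 1 ≠ 32.

no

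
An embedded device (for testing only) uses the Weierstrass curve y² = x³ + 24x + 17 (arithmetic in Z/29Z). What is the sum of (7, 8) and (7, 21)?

O

The two points share x = 7 and their y-coordinates satisfy 8 + 21 ≡ 0 (mod 29), so they are inverses. Their sum is 𝒪.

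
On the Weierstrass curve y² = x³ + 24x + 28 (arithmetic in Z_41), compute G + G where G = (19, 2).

tangent at (19, 2): λ = (3·19² + 24)/(2·2) ≡ 0/4. 4⁻¹ ≡ 31 (mod 41), so λ ≡ 0·31 ≡ 0.
  x = λ² - 19 - 19 = 0 - 38 ≡ 3; y = λ·(19 - 3) - 2 ≡ 39. → (3, 39)

(3, 39)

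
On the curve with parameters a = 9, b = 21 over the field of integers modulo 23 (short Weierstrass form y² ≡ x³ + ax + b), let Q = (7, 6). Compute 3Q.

Repeated addition: build up to 3Q.
2Q: tangent at (7, 6): λ = (3·7² + 9)/(2·6) ≡ 18/12. 12⁻¹ ≡ 2 (mod 23) since 12·2 = 24 ≡ 1, so λ ≡ 18·2 ≡ 13.
  x = λ² - 7 - 7 = 169 - 14 ≡ 17; y = λ·(7 - 17) - 6 ≡ 2. → (17, 2)
3Q: (17, 2) + (7, 6). λ = (6 - 2)/(7 - 17) ≡ 4/13 mod 23. 13⁻¹ ≡ 16 (mod 23), so λ ≡ 18.
  x = λ² - 17 - 7 = 324 - 24 ≡ 1; y = λ·(17 - 1) - 2 ≡ 10. → (1, 10)

(1, 10)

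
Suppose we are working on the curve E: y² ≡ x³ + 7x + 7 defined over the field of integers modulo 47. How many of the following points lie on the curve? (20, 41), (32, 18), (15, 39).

0

(20, 41): 41² ≡ 36, rhs ≡ 16 → off.
(32, 18): 18² ≡ 42, rhs ≡ 5 → off.
(15, 39): 39² ≡ 17, rhs ≡ 9 → off.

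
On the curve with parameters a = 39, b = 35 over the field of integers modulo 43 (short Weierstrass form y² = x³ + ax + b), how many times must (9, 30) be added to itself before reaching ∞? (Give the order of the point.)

2P: tangent at (9, 30): λ = (3·9² + 39)/(2·30) ≡ 24/17. 17⁻¹ ≡ 38 (mod 43), so λ ≡ 24·38 ≡ 9.
  x = λ² - 9 - 9 = 81 - 18 ≡ 20; y = λ·(9 - 20) - 30 ≡ 0. → (20, 0)
3P: (20, 0) + (9, 30). λ = (30 - 0)/(9 - 20) ≡ 30/32 mod 43. 32⁻¹ ≡ 39 (mod 43), so λ ≡ 9.
  x = λ² - 20 - 9 = 81 - 29 ≡ 9; y = λ·(20 - 9) - 0 ≡ 13. → (9, 13)
4P: (9, 13) + (9, 30): same x and y₁ ≡ -y₂, so the sum is ∞.
4P = ∞, so the order is 4.

4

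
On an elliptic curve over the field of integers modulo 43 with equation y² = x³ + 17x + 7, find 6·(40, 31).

(12, 41)

Write P = (40, 31).
Double-and-add on 6 = (110)₂. Start with P = (40, 31) for the leading 1-bit.
double: tangent at (40, 31): λ = (3·40² + 17)/(2·31) ≡ 1/19. 19⁻¹ ≡ 34 (mod 43), so λ ≡ 1·34 ≡ 34.
  x = λ² - 40 - 40 = 1156 - 80 ≡ 1; y = λ·(40 - 1) - 31 ≡ 5. → (1, 5)
add P: (1, 5) + (40, 31). λ = (31 - 5)/(40 - 1) ≡ 26/39 mod 43. 39⁻¹ ≡ 32 (mod 43), so λ ≡ 15.
  x = λ² - 1 - 40 = 225 - 41 ≡ 12; y = λ·(1 - 12) - 5 ≡ 2. → (12, 2)
double: tangent at (12, 2): λ = (3·12² + 17)/(2·2) ≡ 19/4. 4⁻¹ ≡ 11 (mod 43) since 4·11 = 44 ≡ 1, so λ ≡ 19·11 ≡ 37.
  x = λ² - 12 - 12 = 1369 - 24 ≡ 12; y = λ·(12 - 12) - 2 ≡ 41. → (12, 41)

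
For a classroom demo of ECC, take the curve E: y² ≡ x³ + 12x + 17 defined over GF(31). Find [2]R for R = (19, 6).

tangent at (19, 6): λ = (3·19² + 12)/(2·6) ≡ 10/12. 12⁻¹ ≡ 13 (mod 31), so λ ≡ 10·13 ≡ 6.
  x = λ² - 19 - 19 = 36 - 38 ≡ 29; y = λ·(19 - 29) - 6 ≡ 27. → (29, 27)

(29, 27)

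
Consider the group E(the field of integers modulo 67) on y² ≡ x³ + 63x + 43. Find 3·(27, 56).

Write Q = (27, 56).
Repeated addition: build up to 3Q.
2Q: tangent at (27, 56): λ = (3·27² + 63)/(2·56) ≡ 39/45. 45⁻¹ ≡ 3 (mod 67) since 45·3 = 135 ≡ 1, so λ ≡ 39·3 ≡ 50.
  x = λ² - 27 - 27 = 2500 - 54 ≡ 34; y = λ·(27 - 34) - 56 ≡ 63. → (34, 63)
3Q: (34, 63) + (27, 56). λ = (56 - 63)/(27 - 34) ≡ 60/60 mod 67. 60⁻¹ ≡ 19 (mod 67), so λ ≡ 1.
  x = λ² - 34 - 27 = 1 - 61 ≡ 7; y = λ·(34 - 7) - 63 ≡ 31. → (7, 31)

(7, 31)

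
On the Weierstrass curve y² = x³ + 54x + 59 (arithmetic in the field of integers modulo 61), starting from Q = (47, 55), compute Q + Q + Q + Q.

(36, 46)

Repeated addition: build up to 4Q.
2Q: tangent at (47, 55): λ = (3·47² + 54)/(2·55) ≡ 32/49. 49⁻¹ ≡ 5 (mod 61) since 49·5 = 245 ≡ 1, so λ ≡ 32·5 ≡ 38.
  x = λ² - 47 - 47 = 1444 - 94 ≡ 8; y = λ·(47 - 8) - 55 ≡ 24. → (8, 24)
3Q: (8, 24) + (47, 55). λ = (55 - 24)/(47 - 8) ≡ 31/39 mod 61. 39⁻¹ ≡ 36 (mod 61) since 39·36 = 1404 ≡ 1, so λ ≡ 18.
  x = λ² - 8 - 47 = 324 - 55 ≡ 25; y = λ·(8 - 25) - 24 ≡ 36. → (25, 36)
4Q: (25, 36) + (47, 55). λ = (55 - 36)/(47 - 25) ≡ 19/22 mod 61. 22⁻¹ ≡ 25 (mod 61) since 22·25 = 550 ≡ 1, so λ ≡ 48.
  x = λ² - 25 - 47 = 2304 - 72 ≡ 36; y = λ·(25 - 36) - 36 ≡ 46. → (36, 46)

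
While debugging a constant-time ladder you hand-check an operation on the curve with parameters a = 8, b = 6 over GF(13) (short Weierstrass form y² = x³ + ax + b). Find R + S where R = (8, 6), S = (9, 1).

(8, 7)

(8, 6) + (9, 1). λ = (1 - 6)/(9 - 8) ≡ 8/1 mod 13. 1⁻¹ ≡ 1 (mod 13) since 1·1 = 1 ≡ 1, so λ ≡ 8.
  x = λ² - 8 - 9 = 64 - 17 ≡ 8; y = λ·(8 - 8) - 6 ≡ 7. → (8, 7)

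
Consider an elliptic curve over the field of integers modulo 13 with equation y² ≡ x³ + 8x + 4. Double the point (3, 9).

tangent at (3, 9): λ = (3·3² + 8)/(2·9) ≡ 9/5. 5⁻¹ ≡ 8 (mod 13) since 5·8 = 40 ≡ 1, so λ ≡ 9·8 ≡ 7.
  x = λ² - 3 - 3 = 49 - 6 ≡ 4; y = λ·(3 - 4) - 9 ≡ 10. → (4, 10)

(4, 10)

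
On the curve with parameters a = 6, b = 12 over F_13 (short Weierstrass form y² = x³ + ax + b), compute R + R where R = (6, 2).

(4, 3)

tangent at (6, 2): λ = (3·6² + 6)/(2·2) ≡ 10/4. 4⁻¹ ≡ 10 (mod 13), so λ ≡ 10·10 ≡ 9.
  x = λ² - 6 - 6 = 81 - 12 ≡ 4; y = λ·(6 - 4) - 2 ≡ 3. → (4, 3)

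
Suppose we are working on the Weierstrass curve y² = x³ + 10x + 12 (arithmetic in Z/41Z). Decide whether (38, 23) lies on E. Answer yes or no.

yes

y² = 23² ≡ 37; x³ + 10x + 12 = 55264 ≡ 37 (mod 41). 37 = 37.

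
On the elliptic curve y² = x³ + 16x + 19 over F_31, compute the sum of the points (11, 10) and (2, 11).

(5, 10)

(11, 10) + (2, 11). λ = (11 - 10)/(2 - 11) ≡ 1/22 mod 31. 22⁻¹ ≡ 24 (mod 31) since 22·24 = 528 ≡ 1, so λ ≡ 24.
  x = λ² - 11 - 2 = 576 - 13 ≡ 5; y = λ·(11 - 5) - 10 ≡ 10. → (5, 10)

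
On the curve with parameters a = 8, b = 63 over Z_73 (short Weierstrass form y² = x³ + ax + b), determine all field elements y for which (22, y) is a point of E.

x³ + 8x + 63 = 10887 ≡ 10 (mod 73).
10 is a non-residue mod 73; no y exists.

none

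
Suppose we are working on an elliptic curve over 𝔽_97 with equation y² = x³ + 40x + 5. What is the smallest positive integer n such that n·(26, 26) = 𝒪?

2P: tangent at (26, 26): λ = (3·26² + 40)/(2·26) ≡ 31/52. 52⁻¹ ≡ 28 (mod 97) since 52·28 = 1456 ≡ 1, so λ ≡ 31·28 ≡ 92.
  x = λ² - 26 - 26 = 8464 - 52 ≡ 70; y = λ·(26 - 70) - 26 ≡ 0. → (70, 0)
3P: (70, 0) + (26, 26). λ = (26 - 0)/(26 - 70) ≡ 26/53 mod 97. 53⁻¹ ≡ 11 (mod 97), so λ ≡ 92.
  x = λ² - 70 - 26 = 8464 - 96 ≡ 26; y = λ·(70 - 26) - 0 ≡ 71. → (26, 71)
4P: (26, 71) + (26, 26): same x and y₁ ≡ -y₂, so the sum is 𝒪.
4P = 𝒪, so the order is 4.

4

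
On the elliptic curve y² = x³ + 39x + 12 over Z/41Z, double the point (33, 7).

tangent at (33, 7): λ = (3·33² + 39)/(2·7) ≡ 26/14. 14⁻¹ ≡ 3 (mod 41), so λ ≡ 26·3 ≡ 37.
  x = λ² - 33 - 33 = 1369 - 66 ≡ 32; y = λ·(33 - 32) - 7 ≡ 30. → (32, 30)

(32, 30)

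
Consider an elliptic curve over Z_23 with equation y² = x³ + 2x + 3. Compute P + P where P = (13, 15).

(0, 7)

tangent at (13, 15): λ = (3·13² + 2)/(2·15) ≡ 3/7. 7⁻¹ ≡ 10 (mod 23), so λ ≡ 3·10 ≡ 7.
  x = λ² - 13 - 13 = 49 - 26 ≡ 0; y = λ·(13 - 0) - 15 ≡ 7. → (0, 7)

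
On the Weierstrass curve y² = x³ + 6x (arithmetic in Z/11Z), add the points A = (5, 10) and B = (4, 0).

(3, 10)

(5, 10) + (4, 0). λ = (0 - 10)/(4 - 5) ≡ 1/10 mod 11. 10⁻¹ ≡ 10 (mod 11), so λ ≡ 10.
  x = λ² - 5 - 4 = 100 - 9 ≡ 3; y = λ·(5 - 3) - 10 ≡ 10. → (3, 10)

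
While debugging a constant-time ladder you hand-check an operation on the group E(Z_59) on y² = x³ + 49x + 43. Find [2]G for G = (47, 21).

(40, 10)

tangent at (47, 21): λ = (3·47² + 49)/(2·21) ≡ 9/42. 42⁻¹ ≡ 52 (mod 59), so λ ≡ 9·52 ≡ 55.
  x = λ² - 47 - 47 = 3025 - 94 ≡ 40; y = λ·(47 - 40) - 21 ≡ 10. → (40, 10)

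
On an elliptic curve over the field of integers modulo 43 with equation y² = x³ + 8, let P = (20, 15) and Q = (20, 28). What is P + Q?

O

The two points share x = 20 and their y-coordinates satisfy 15 + 28 ≡ 0 (mod 43), so they are inverses. Their sum is ∞.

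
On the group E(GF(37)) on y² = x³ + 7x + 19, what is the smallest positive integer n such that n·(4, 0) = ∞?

2P: (4, 0) + (4, 0): same x and y₁ ≡ -y₂, so the sum is ∞.
2P = ∞, so the order is 2.

2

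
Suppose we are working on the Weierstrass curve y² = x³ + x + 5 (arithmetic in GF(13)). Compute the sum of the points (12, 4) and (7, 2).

(12, 4) + (7, 2). λ = (2 - 4)/(7 - 12) ≡ 11/8 mod 13. 8⁻¹ ≡ 5 (mod 13), so λ ≡ 3.
  x = λ² - 12 - 7 = 9 - 19 ≡ 3; y = λ·(12 - 3) - 4 ≡ 10. → (3, 10)

(3, 10)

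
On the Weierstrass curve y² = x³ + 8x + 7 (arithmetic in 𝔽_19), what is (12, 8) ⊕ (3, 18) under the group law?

(12, 8) + (3, 18). λ = (18 - 8)/(3 - 12) ≡ 10/10 mod 19. 10⁻¹ ≡ 2 (mod 19) since 10·2 = 20 ≡ 1, so λ ≡ 1.
  x = λ² - 12 - 3 = 1 - 15 ≡ 5; y = λ·(12 - 5) - 8 ≡ 18. → (5, 18)

(5, 18)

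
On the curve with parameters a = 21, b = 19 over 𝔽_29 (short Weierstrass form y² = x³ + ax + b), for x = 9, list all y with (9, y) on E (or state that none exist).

3, 26

x³ + 21x + 19 = 937 ≡ 9 (mod 29).
Square roots of 9 mod 29: 3 and 26 (since 3² = 9 ≡ 9).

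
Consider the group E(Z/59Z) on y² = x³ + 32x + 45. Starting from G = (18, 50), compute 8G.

Repeated addition: build up to 8G.
2G: tangent at (18, 50): λ = (3·18² + 32)/(2·50) ≡ 1/41. 41⁻¹ ≡ 36 (mod 59), so λ ≡ 1·36 ≡ 36.
  x = λ² - 18 - 18 = 1296 - 36 ≡ 21; y = λ·(18 - 21) - 50 ≡ 19. → (21, 19)
3G: (21, 19) + (18, 50). λ = (50 - 19)/(18 - 21) ≡ 31/56 mod 59. 56⁻¹ ≡ 39 (mod 59) since 56·39 = 2184 ≡ 1, so λ ≡ 29.
  x = λ² - 21 - 18 = 841 - 39 ≡ 35; y = λ·(21 - 35) - 19 ≡ 47. → (35, 47)
4G: (35, 47) + (18, 50). λ = (50 - 47)/(18 - 35) ≡ 3/42 mod 59. 42⁻¹ ≡ 52 (mod 59), so λ ≡ 38.
  x = λ² - 35 - 18 = 1444 - 53 ≡ 34; y = λ·(35 - 34) - 47 ≡ 50. → (34, 50)
5G: (34, 50) + (18, 50). λ = (50 - 50)/(18 - 34) ≡ 0/43 mod 59. 43⁻¹ ≡ 11 (mod 59), so λ ≡ 0.
  x = λ² - 34 - 18 = 0 - 52 ≡ 7; y = λ·(34 - 7) - 50 ≡ 9. → (7, 9)
6G: (7, 9) + (18, 50). λ = (50 - 9)/(18 - 7) ≡ 41/11 mod 59. 11⁻¹ ≡ 43 (mod 59), so λ ≡ 52.
  x = λ² - 7 - 18 = 2704 - 25 ≡ 24; y = λ·(7 - 24) - 9 ≡ 51. → (24, 51)
7G: (24, 51) + (18, 50). λ = (50 - 51)/(18 - 24) ≡ 58/53 mod 59. 53⁻¹ ≡ 49 (mod 59) since 53·49 = 2597 ≡ 1, so λ ≡ 10.
  x = λ² - 24 - 18 = 100 - 42 ≡ 58; y = λ·(24 - 58) - 51 ≡ 22. → (58, 22)
8G: (58, 22) + (18, 50). λ = (50 - 22)/(18 - 58) ≡ 28/19 mod 59. 19⁻¹ ≡ 28 (mod 59) since 19·28 = 532 ≡ 1, so λ ≡ 17.
  x = λ² - 58 - 18 = 289 - 76 ≡ 36; y = λ·(58 - 36) - 22 ≡ 57. → (36, 57)

(36, 57)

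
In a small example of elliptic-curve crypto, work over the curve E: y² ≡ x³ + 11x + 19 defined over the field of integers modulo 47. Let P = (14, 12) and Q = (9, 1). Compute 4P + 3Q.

(7, 4)

First 4P:
Repeated addition: build up to 4P.
2P: tangent at (14, 12): λ = (3·14² + 11)/(2·12) ≡ 35/24. 24⁻¹ ≡ 2 (mod 47) since 24·2 = 48 ≡ 1, so λ ≡ 35·2 ≡ 23.
  x = λ² - 14 - 14 = 529 - 28 ≡ 31; y = λ·(14 - 31) - 12 ≡ 20. → (31, 20)
3P: (31, 20) + (14, 12). λ = (12 - 20)/(14 - 31) ≡ 39/30 mod 47. 30⁻¹ ≡ 11 (mod 47), so λ ≡ 6.
  x = λ² - 31 - 14 = 36 - 45 ≡ 38; y = λ·(31 - 38) - 20 ≡ 32. → (38, 32)
4P: (38, 32) + (14, 12). λ = (12 - 32)/(14 - 38) ≡ 27/23 mod 47. 23⁻¹ ≡ 45 (mod 47), so λ ≡ 40.
  x = λ² - 38 - 14 = 1600 - 52 ≡ 44; y = λ·(38 - 44) - 32 ≡ 10. → (44, 10)
4P = (44, 10).
Next 3Q:
Repeated addition: build up to 3Q.
2Q: tangent at (9, 1): λ = (3·9² + 11)/(2·1) ≡ 19/2. 2⁻¹ ≡ 24 (mod 47) since 2·24 = 48 ≡ 1, so λ ≡ 19·24 ≡ 33.
  x = λ² - 9 - 9 = 1089 - 18 ≡ 37; y = λ·(9 - 37) - 1 ≡ 15. → (37, 15)
3Q: (37, 15) + (9, 1). λ = (1 - 15)/(9 - 37) ≡ 33/19 mod 47. 19⁻¹ ≡ 5 (mod 47), so λ ≡ 24.
  x = λ² - 37 - 9 = 576 - 46 ≡ 13; y = λ·(37 - 13) - 15 ≡ 44. → (13, 44)
3Q = (13, 44).
Finally 4P + 3Q:
(44, 10) + (13, 44). λ = (44 - 10)/(13 - 44) ≡ 34/16 mod 47. 16⁻¹ ≡ 3 (mod 47) since 16·3 = 48 ≡ 1, so λ ≡ 8.
  x = λ² - 44 - 13 = 64 - 57 ≡ 7; y = λ·(44 - 7) - 10 ≡ 4. → (7, 4)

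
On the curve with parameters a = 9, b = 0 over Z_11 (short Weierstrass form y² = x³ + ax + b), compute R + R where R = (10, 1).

(5, 7)

tangent at (10, 1): λ = (3·10² + 9)/(2·1) ≡ 1/2. 2⁻¹ ≡ 6 (mod 11), so λ ≡ 1·6 ≡ 6.
  x = λ² - 10 - 10 = 36 - 20 ≡ 5; y = λ·(10 - 5) - 1 ≡ 7. → (5, 7)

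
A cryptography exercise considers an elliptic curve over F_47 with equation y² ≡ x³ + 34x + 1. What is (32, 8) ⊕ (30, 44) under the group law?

(27, 43)

(32, 8) + (30, 44). λ = (44 - 8)/(30 - 32) ≡ 36/45 mod 47. 45⁻¹ ≡ 23 (mod 47) since 45·23 = 1035 ≡ 1, so λ ≡ 29.
  x = λ² - 32 - 30 = 841 - 62 ≡ 27; y = λ·(32 - 27) - 8 ≡ 43. → (27, 43)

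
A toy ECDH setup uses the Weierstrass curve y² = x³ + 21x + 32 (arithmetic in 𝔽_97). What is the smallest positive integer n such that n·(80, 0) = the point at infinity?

2P: (80, 0) + (80, 0): same x and y₁ ≡ -y₂, so the sum is the point at infinity.
2P = the point at infinity, so the order is 2.

2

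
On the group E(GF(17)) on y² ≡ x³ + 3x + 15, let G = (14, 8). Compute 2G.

tangent at (14, 8): λ = (3·14² + 3)/(2·8) ≡ 13/16. 16⁻¹ ≡ 16 (mod 17), so λ ≡ 13·16 ≡ 4.
  x = λ² - 14 - 14 = 16 - 28 ≡ 5; y = λ·(14 - 5) - 8 ≡ 11. → (5, 11)

(5, 11)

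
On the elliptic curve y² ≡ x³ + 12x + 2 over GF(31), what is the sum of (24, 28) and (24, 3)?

The two points share x = 24 and their y-coordinates satisfy 28 + 3 ≡ 0 (mod 31), so they are inverses. Their sum is O.

O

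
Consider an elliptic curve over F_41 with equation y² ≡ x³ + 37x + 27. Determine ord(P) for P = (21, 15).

7

2P: tangent at (21, 15): λ = (3·21² + 37)/(2·15) ≡ 7/30. 30⁻¹ ≡ 26 (mod 41), so λ ≡ 7·26 ≡ 18.
  x = λ² - 21 - 21 = 324 - 42 ≡ 36; y = λ·(21 - 36) - 15 ≡ 2. → (36, 2)
3P: (36, 2) + (21, 15). λ = (15 - 2)/(21 - 36) ≡ 13/26 mod 41. 26⁻¹ ≡ 30 (mod 41) since 26·30 = 780 ≡ 1, so λ ≡ 21.
  x = λ² - 36 - 21 = 441 - 57 ≡ 15; y = λ·(36 - 15) - 2 ≡ 29. → (15, 29)
4P: (15, 29) + (21, 15). λ = (15 - 29)/(21 - 15) ≡ 27/6 mod 41. 6⁻¹ ≡ 7 (mod 41) since 6·7 = 42 ≡ 1, so λ ≡ 25.
  x = λ² - 15 - 21 = 625 - 36 ≡ 15; y = λ·(15 - 15) - 29 ≡ 12. → (15, 12)
5P: (15, 12) + (21, 15). λ = (15 - 12)/(21 - 15) ≡ 3/6 mod 41. 6⁻¹ ≡ 7 (mod 41), so λ ≡ 21.
  x = λ² - 15 - 21 = 441 - 36 ≡ 36; y = λ·(15 - 36) - 12 ≡ 39. → (36, 39)
6P: (36, 39) + (21, 15). λ = (15 - 39)/(21 - 36) ≡ 17/26 mod 41. 26⁻¹ ≡ 30 (mod 41) since 26·30 = 780 ≡ 1, so λ ≡ 18.
  x = λ² - 36 - 21 = 324 - 57 ≡ 21; y = λ·(36 - 21) - 39 ≡ 26. → (21, 26)
7P: (21, 26) + (21, 15): same x and y₁ ≡ -y₂, so the sum is O.
7P = O, so the order is 7.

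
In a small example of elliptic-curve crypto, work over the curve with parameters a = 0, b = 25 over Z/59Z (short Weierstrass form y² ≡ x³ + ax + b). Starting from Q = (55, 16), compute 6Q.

(52, 6)

Double-and-add on 6 = (110)₂. Start with Q = (55, 16) for the leading 1-bit.
double: tangent at (55, 16): λ = (3·55² + 0)/(2·16) ≡ 48/32. 32⁻¹ ≡ 24 (mod 59), so λ ≡ 48·24 ≡ 31.
  x = λ² - 55 - 55 = 961 - 110 ≡ 25; y = λ·(55 - 25) - 16 ≡ 29. → (25, 29)
add Q: (25, 29) + (55, 16). λ = (16 - 29)/(55 - 25) ≡ 46/30 mod 59. 30⁻¹ ≡ 2 (mod 59) since 30·2 = 60 ≡ 1, so λ ≡ 33.
  x = λ² - 25 - 55 = 1089 - 80 ≡ 6; y = λ·(25 - 6) - 29 ≡ 8. → (6, 8)
double: tangent at (6, 8): λ = (3·6² + 0)/(2·8) ≡ 49/16. 16⁻¹ ≡ 48 (mod 59) since 16·48 = 768 ≡ 1, so λ ≡ 49·48 ≡ 51.
  x = λ² - 6 - 6 = 2601 - 12 ≡ 52; y = λ·(6 - 52) - 8 ≡ 6. → (52, 6)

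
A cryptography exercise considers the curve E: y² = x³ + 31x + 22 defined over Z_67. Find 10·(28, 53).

(41, 47)

Write G = (28, 53).
Repeated addition: build up to 10G.
2G: tangent at (28, 53): λ = (3·28² + 31)/(2·53) ≡ 38/39. 39⁻¹ ≡ 55 (mod 67) since 39·55 = 2145 ≡ 1, so λ ≡ 38·55 ≡ 13.
  x = λ² - 28 - 28 = 169 - 56 ≡ 46; y = λ·(28 - 46) - 53 ≡ 48. → (46, 48)
3G: (46, 48) + (28, 53). λ = (53 - 48)/(28 - 46) ≡ 5/49 mod 67. 49⁻¹ ≡ 26 (mod 67) since 49·26 = 1274 ≡ 1, so λ ≡ 63.
  x = λ² - 46 - 28 = 3969 - 74 ≡ 9; y = λ·(46 - 9) - 48 ≡ 5. → (9, 5)
4G: (9, 5) + (28, 53). λ = (53 - 5)/(28 - 9) ≡ 48/19 mod 67. 19⁻¹ ≡ 60 (mod 67) since 19·60 = 1140 ≡ 1, so λ ≡ 66.
  x = λ² - 9 - 28 = 4356 - 37 ≡ 31; y = λ·(9 - 31) - 5 ≡ 17. → (31, 17)
5G: (31, 17) + (28, 53). λ = (53 - 17)/(28 - 31) ≡ 36/64 mod 67. 64⁻¹ ≡ 22 (mod 67), so λ ≡ 55.
  x = λ² - 31 - 28 = 3025 - 59 ≡ 18; y = λ·(31 - 18) - 17 ≡ 28. → (18, 28)
6G: (18, 28) + (28, 53). λ = (53 - 28)/(28 - 18) ≡ 25/10 mod 67. 10⁻¹ ≡ 47 (mod 67) since 10·47 = 470 ≡ 1, so λ ≡ 36.
  x = λ² - 18 - 28 = 1296 - 46 ≡ 44; y = λ·(18 - 44) - 28 ≡ 41. → (44, 41)
7G: (44, 41) + (28, 53). λ = (53 - 41)/(28 - 44) ≡ 12/51 mod 67. 51⁻¹ ≡ 46 (mod 67), so λ ≡ 16.
  x = λ² - 44 - 28 = 256 - 72 ≡ 50; y = λ·(44 - 50) - 41 ≡ 64. → (50, 64)
8G: (50, 64) + (28, 53). λ = (53 - 64)/(28 - 50) ≡ 56/45 mod 67. 45⁻¹ ≡ 3 (mod 67), so λ ≡ 34.
  x = λ² - 50 - 28 = 1156 - 78 ≡ 6; y = λ·(50 - 6) - 64 ≡ 25. → (6, 25)
9G: (6, 25) + (28, 53). λ = (53 - 25)/(28 - 6) ≡ 28/22 mod 67. 22⁻¹ ≡ 64 (mod 67) since 22·64 = 1408 ≡ 1, so λ ≡ 50.
  x = λ² - 6 - 28 = 2500 - 34 ≡ 54; y = λ·(6 - 54) - 25 ≡ 54. → (54, 54)
10G: (54, 54) + (28, 53). λ = (53 - 54)/(28 - 54) ≡ 66/41 mod 67. 41⁻¹ ≡ 18 (mod 67) since 41·18 = 738 ≡ 1, so λ ≡ 49.
  x = λ² - 54 - 28 = 2401 - 82 ≡ 41; y = λ·(54 - 41) - 54 ≡ 47. → (41, 47)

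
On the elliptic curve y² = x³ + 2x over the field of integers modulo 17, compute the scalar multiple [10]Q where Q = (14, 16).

Repeated addition: build up to 10Q.
2Q: tangent at (14, 16): λ = (3·14² + 2)/(2·16) ≡ 12/15. 15⁻¹ ≡ 8 (mod 17), so λ ≡ 12·8 ≡ 11.
  x = λ² - 14 - 14 = 121 - 28 ≡ 8; y = λ·(14 - 8) - 16 ≡ 16. → (8, 16)
3Q: (8, 16) + (14, 16). λ = (16 - 16)/(14 - 8) ≡ 0/6 mod 17. 6⁻¹ ≡ 3 (mod 17) since 6·3 = 18 ≡ 1, so λ ≡ 0.
  x = λ² - 8 - 14 = 0 - 22 ≡ 12; y = λ·(8 - 12) - 16 ≡ 1. → (12, 1)
4Q: (12, 1) + (14, 16). λ = (16 - 1)/(14 - 12) ≡ 15/2 mod 17. 2⁻¹ ≡ 9 (mod 17) since 2·9 = 18 ≡ 1, so λ ≡ 16.
  x = λ² - 12 - 14 = 256 - 26 ≡ 9; y = λ·(12 - 9) - 1 ≡ 13. → (9, 13)
5Q: (9, 13) + (14, 16). λ = (16 - 13)/(14 - 9) ≡ 3/5 mod 17. 5⁻¹ ≡ 7 (mod 17), so λ ≡ 4.
  x = λ² - 9 - 14 = 16 - 23 ≡ 10; y = λ·(9 - 10) - 13 ≡ 0. → (10, 0)
6Q: (10, 0) + (14, 16). λ = (16 - 0)/(14 - 10) ≡ 16/4 mod 17. 4⁻¹ ≡ 13 (mod 17), so λ ≡ 4.
  x = λ² - 10 - 14 = 16 - 24 ≡ 9; y = λ·(10 - 9) - 0 ≡ 4. → (9, 4)
7Q: (9, 4) + (14, 16). λ = (16 - 4)/(14 - 9) ≡ 12/5 mod 17. 5⁻¹ ≡ 7 (mod 17), so λ ≡ 16.
  x = λ² - 9 - 14 = 256 - 23 ≡ 12; y = λ·(9 - 12) - 4 ≡ 16. → (12, 16)
8Q: (12, 16) + (14, 16). λ = (16 - 16)/(14 - 12) ≡ 0/2 mod 17. 2⁻¹ ≡ 9 (mod 17) since 2·9 = 18 ≡ 1, so λ ≡ 0.
  x = λ² - 12 - 14 = 0 - 26 ≡ 8; y = λ·(12 - 8) - 16 ≡ 1. → (8, 1)
9Q: (8, 1) + (14, 16). λ = (16 - 1)/(14 - 8) ≡ 15/6 mod 17. 6⁻¹ ≡ 3 (mod 17), so λ ≡ 11.
  x = λ² - 8 - 14 = 121 - 22 ≡ 14; y = λ·(8 - 14) - 1 ≡ 1. → (14, 1)
10Q: (14, 1) + (14, 16): same x and y₁ ≡ -y₂, so the sum is 𝒪.

O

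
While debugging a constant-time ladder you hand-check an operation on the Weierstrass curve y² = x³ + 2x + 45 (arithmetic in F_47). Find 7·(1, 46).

(40, 8)

Write Q = (1, 46).
Double-and-add on 7 = (111)₂. Start with Q = (1, 46) for the leading 1-bit.
double: tangent at (1, 46): λ = (3·1² + 2)/(2·46) ≡ 5/45. 45⁻¹ ≡ 23 (mod 47), so λ ≡ 5·23 ≡ 21.
  x = λ² - 1 - 1 = 441 - 2 ≡ 16; y = λ·(1 - 16) - 46 ≡ 15. → (16, 15)
add Q: (16, 15) + (1, 46). λ = (46 - 15)/(1 - 16) ≡ 31/32 mod 47. 32⁻¹ ≡ 25 (mod 47), so λ ≡ 23.
  x = λ² - 16 - 1 = 529 - 17 ≡ 42; y = λ·(16 - 42) - 15 ≡ 45. → (42, 45)
double: tangent at (42, 45): λ = (3·42² + 2)/(2·45) ≡ 30/43. 43⁻¹ ≡ 35 (mod 47), so λ ≡ 30·35 ≡ 16.
  x = λ² - 42 - 42 = 256 - 84 ≡ 31; y = λ·(42 - 31) - 45 ≡ 37. → (31, 37)
add Q: (31, 37) + (1, 46). λ = (46 - 37)/(1 - 31) ≡ 9/17 mod 47. 17⁻¹ ≡ 36 (mod 47), so λ ≡ 42.
  x = λ² - 31 - 1 = 1764 - 32 ≡ 40; y = λ·(31 - 40) - 37 ≡ 8. → (40, 8)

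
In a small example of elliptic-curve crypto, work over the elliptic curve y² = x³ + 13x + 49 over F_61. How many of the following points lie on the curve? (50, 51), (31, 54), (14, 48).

2

(50, 51): 51² ≡ 39, rhs ≡ 39 → on.
(31, 54): 54² ≡ 49, rhs ≡ 48 → off.
(14, 48): 48² ≡ 47, rhs ≡ 47 → on.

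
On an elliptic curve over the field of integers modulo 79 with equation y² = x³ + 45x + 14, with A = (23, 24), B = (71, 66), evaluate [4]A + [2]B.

(13, 49)

First 4A:
Repeated addition: build up to 4A.
2A: tangent at (23, 24): λ = (3·23² + 45)/(2·24) ≡ 52/48. 48⁻¹ ≡ 28 (mod 79) since 48·28 = 1344 ≡ 1, so λ ≡ 52·28 ≡ 34.
  x = λ² - 23 - 23 = 1156 - 46 ≡ 4; y = λ·(23 - 4) - 24 ≡ 69. → (4, 69)
3A: (4, 69) + (23, 24). λ = (24 - 69)/(23 - 4) ≡ 34/19 mod 79. 19⁻¹ ≡ 25 (mod 79), so λ ≡ 60.
  x = λ² - 4 - 23 = 3600 - 27 ≡ 18; y = λ·(4 - 18) - 69 ≡ 39. → (18, 39)
4A: (18, 39) + (23, 24). λ = (24 - 39)/(23 - 18) ≡ 64/5 mod 79. 5⁻¹ ≡ 16 (mod 79), so λ ≡ 76.
  x = λ² - 18 - 23 = 5776 - 41 ≡ 47; y = λ·(18 - 47) - 39 ≡ 48. → (47, 48)
4A = (47, 48).
Next 2B:
Repeated addition: build up to 2B.
2B: tangent at (71, 66): λ = (3·71² + 45)/(2·66) ≡ 0/53. 53⁻¹ ≡ 3 (mod 79) since 53·3 = 159 ≡ 1, so λ ≡ 0·3 ≡ 0.
  x = λ² - 71 - 71 = 0 - 142 ≡ 16; y = λ·(71 - 16) - 66 ≡ 13. → (16, 13)
2B = (16, 13).
Finally 4A + 2B:
(47, 48) + (16, 13). λ = (13 - 48)/(16 - 47) ≡ 44/48 mod 79. 48⁻¹ ≡ 28 (mod 79), so λ ≡ 47.
  x = λ² - 47 - 16 = 2209 - 63 ≡ 13; y = λ·(47 - 13) - 48 ≡ 49. → (13, 49)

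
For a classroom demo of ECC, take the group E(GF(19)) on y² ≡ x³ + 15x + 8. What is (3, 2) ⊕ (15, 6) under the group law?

(18, 12)

(3, 2) + (15, 6). λ = (6 - 2)/(15 - 3) ≡ 4/12 mod 19. 12⁻¹ ≡ 8 (mod 19), so λ ≡ 13.
  x = λ² - 3 - 15 = 169 - 18 ≡ 18; y = λ·(3 - 18) - 2 ≡ 12. → (18, 12)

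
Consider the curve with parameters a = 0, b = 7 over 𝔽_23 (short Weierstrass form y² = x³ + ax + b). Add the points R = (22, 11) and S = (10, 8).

(4, 5)

(22, 11) + (10, 8). λ = (8 - 11)/(10 - 22) ≡ 20/11 mod 23. 11⁻¹ ≡ 21 (mod 23) since 11·21 = 231 ≡ 1, so λ ≡ 6.
  x = λ² - 22 - 10 = 36 - 32 ≡ 4; y = λ·(22 - 4) - 11 ≡ 5. → (4, 5)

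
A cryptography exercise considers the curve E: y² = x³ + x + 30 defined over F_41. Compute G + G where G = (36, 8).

tangent at (36, 8): λ = (3·36² + 1)/(2·8) ≡ 35/16. 16⁻¹ ≡ 18 (mod 41), so λ ≡ 35·18 ≡ 15.
  x = λ² - 36 - 36 = 225 - 72 ≡ 30; y = λ·(36 - 30) - 8 ≡ 0. → (30, 0)

(30, 0)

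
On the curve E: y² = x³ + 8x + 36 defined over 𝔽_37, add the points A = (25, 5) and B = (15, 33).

(30, 9)

(25, 5) + (15, 33). λ = (33 - 5)/(15 - 25) ≡ 28/27 mod 37. 27⁻¹ ≡ 11 (mod 37) since 27·11 = 297 ≡ 1, so λ ≡ 12.
  x = λ² - 25 - 15 = 144 - 40 ≡ 30; y = λ·(25 - 30) - 5 ≡ 9. → (30, 9)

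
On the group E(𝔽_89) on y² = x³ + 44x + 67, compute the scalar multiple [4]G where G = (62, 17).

(73, 47)

Repeated addition: build up to 4G.
2G: tangent at (62, 17): λ = (3·62² + 44)/(2·17) ≡ 6/34. 34⁻¹ ≡ 55 (mod 89), so λ ≡ 6·55 ≡ 63.
  x = λ² - 62 - 62 = 3969 - 124 ≡ 18; y = λ·(62 - 18) - 17 ≡ 85. → (18, 85)
3G: (18, 85) + (62, 17). λ = (17 - 85)/(62 - 18) ≡ 21/44 mod 89. 44⁻¹ ≡ 87 (mod 89), so λ ≡ 47.
  x = λ² - 18 - 62 = 2209 - 80 ≡ 82; y = λ·(18 - 82) - 85 ≡ 22. → (82, 22)
4G: (82, 22) + (62, 17). λ = (17 - 22)/(62 - 82) ≡ 84/69 mod 89. 69⁻¹ ≡ 40 (mod 89), so λ ≡ 67.
  x = λ² - 82 - 62 = 4489 - 144 ≡ 73; y = λ·(82 - 73) - 22 ≡ 47. → (73, 47)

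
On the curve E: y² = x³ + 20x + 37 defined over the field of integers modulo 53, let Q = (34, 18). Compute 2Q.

(51, 25)

tangent at (34, 18): λ = (3·34² + 20)/(2·18) ≡ 43/36. 36⁻¹ ≡ 28 (mod 53) since 36·28 = 1008 ≡ 1, so λ ≡ 43·28 ≡ 38.
  x = λ² - 34 - 34 = 1444 - 68 ≡ 51; y = λ·(34 - 51) - 18 ≡ 25. → (51, 25)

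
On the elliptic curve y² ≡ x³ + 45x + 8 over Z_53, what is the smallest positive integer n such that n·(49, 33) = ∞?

2P: tangent at (49, 33): λ = (3·49² + 45)/(2·33) ≡ 40/13. 13⁻¹ ≡ 49 (mod 53), so λ ≡ 40·49 ≡ 52.
  x = λ² - 49 - 49 = 2704 - 98 ≡ 9; y = λ·(49 - 9) - 33 ≡ 33. → (9, 33)
3P: (9, 33) + (49, 33). λ = (33 - 33)/(49 - 9) ≡ 0/40 mod 53. 40⁻¹ ≡ 4 (mod 53), so λ ≡ 0.
  x = λ² - 9 - 49 = 0 - 58 ≡ 48; y = λ·(9 - 48) - 33 ≡ 20. → (48, 20)
4P: (48, 20) + (49, 33). λ = (33 - 20)/(49 - 48) ≡ 13/1 mod 53. 1⁻¹ ≡ 1 (mod 53) since 1·1 = 1 ≡ 1, so λ ≡ 13.
  x = λ² - 48 - 49 = 169 - 97 ≡ 19; y = λ·(48 - 19) - 20 ≡ 39. → (19, 39)
5P: (19, 39) + (49, 33). λ = (33 - 39)/(49 - 19) ≡ 47/30 mod 53. 30⁻¹ ≡ 23 (mod 53) since 30·23 = 690 ≡ 1, so λ ≡ 21.
  x = λ² - 19 - 49 = 441 - 68 ≡ 2; y = λ·(19 - 2) - 39 ≡ 0. → (2, 0)
6P: (2, 0) + (49, 33). λ = (33 - 0)/(49 - 2) ≡ 33/47 mod 53. 47⁻¹ ≡ 44 (mod 53), so λ ≡ 21.
  x = λ² - 2 - 49 = 441 - 51 ≡ 19; y = λ·(2 - 19) - 0 ≡ 14. → (19, 14)
7P: (19, 14) + (49, 33). λ = (33 - 14)/(49 - 19) ≡ 19/30 mod 53. 30⁻¹ ≡ 23 (mod 53), so λ ≡ 13.
  x = λ² - 19 - 49 = 169 - 68 ≡ 48; y = λ·(19 - 48) - 14 ≡ 33. → (48, 33)
8P: (48, 33) + (49, 33). λ = (33 - 33)/(49 - 48) ≡ 0/1 mod 53. 1⁻¹ ≡ 1 (mod 53) since 1·1 = 1 ≡ 1, so λ ≡ 0.
  x = λ² - 48 - 49 = 0 - 97 ≡ 9; y = λ·(48 - 9) - 33 ≡ 20. → (9, 20)
9P: (9, 20) + (49, 33). λ = (33 - 20)/(49 - 9) ≡ 13/40 mod 53. 40⁻¹ ≡ 4 (mod 53), so λ ≡ 52.
  x = λ² - 9 - 49 = 2704 - 58 ≡ 49; y = λ·(9 - 49) - 20 ≡ 20. → (49, 20)
10P: (49, 20) + (49, 33): same x and y₁ ≡ -y₂, so the sum is ∞.
10P = ∞, so the order is 10.

10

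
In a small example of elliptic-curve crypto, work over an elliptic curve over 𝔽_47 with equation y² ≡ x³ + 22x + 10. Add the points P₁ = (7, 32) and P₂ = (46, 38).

(21, 2)

(7, 32) + (46, 38). λ = (38 - 32)/(46 - 7) ≡ 6/39 mod 47. 39⁻¹ ≡ 41 (mod 47), so λ ≡ 11.
  x = λ² - 7 - 46 = 121 - 53 ≡ 21; y = λ·(7 - 21) - 32 ≡ 2. → (21, 2)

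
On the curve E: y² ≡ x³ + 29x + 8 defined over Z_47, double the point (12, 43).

(25, 7)

tangent at (12, 43): λ = (3·12² + 29)/(2·43) ≡ 38/39. 39⁻¹ ≡ 41 (mod 47) since 39·41 = 1599 ≡ 1, so λ ≡ 38·41 ≡ 7.
  x = λ² - 12 - 12 = 49 - 24 ≡ 25; y = λ·(12 - 25) - 43 ≡ 7. → (25, 7)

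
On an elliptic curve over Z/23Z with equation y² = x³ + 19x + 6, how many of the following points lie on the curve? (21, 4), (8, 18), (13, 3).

0

(21, 4): 4² ≡ 16, rhs ≡ 6 → off.
(8, 18): 18² ≡ 2, rhs ≡ 3 → off.
(13, 3): 3² ≡ 9, rhs ≡ 12 → off.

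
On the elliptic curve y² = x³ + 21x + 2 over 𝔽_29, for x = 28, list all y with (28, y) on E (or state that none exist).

3, 26

x³ + 21x + 2 = 22542 ≡ 9 (mod 29).
Square roots of 9 mod 29: 3 and 26 (since 3² = 9 ≡ 9).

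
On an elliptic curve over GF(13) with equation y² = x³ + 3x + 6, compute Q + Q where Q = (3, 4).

tangent at (3, 4): λ = (3·3² + 3)/(2·4) ≡ 4/8. 8⁻¹ ≡ 5 (mod 13) since 8·5 = 40 ≡ 1, so λ ≡ 4·5 ≡ 7.
  x = λ² - 3 - 3 = 49 - 6 ≡ 4; y = λ·(3 - 4) - 4 ≡ 2. → (4, 2)

(4, 2)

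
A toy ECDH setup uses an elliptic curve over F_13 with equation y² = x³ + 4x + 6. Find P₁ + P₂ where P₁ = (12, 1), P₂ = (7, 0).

(12, 1) + (7, 0). λ = (0 - 1)/(7 - 12) ≡ 12/8 mod 13. 8⁻¹ ≡ 5 (mod 13), so λ ≡ 8.
  x = λ² - 12 - 7 = 64 - 19 ≡ 6; y = λ·(12 - 6) - 1 ≡ 8. → (6, 8)

(6, 8)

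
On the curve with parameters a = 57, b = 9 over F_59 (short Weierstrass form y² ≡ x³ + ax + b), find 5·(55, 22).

(48, 36)

Write P = (55, 22).
Double-and-add on 5 = (101)₂. Start with P = (55, 22) for the leading 1-bit.
double: tangent at (55, 22): λ = (3·55² + 57)/(2·22) ≡ 46/44. 44⁻¹ ≡ 55 (mod 59) since 44·55 = 2420 ≡ 1, so λ ≡ 46·55 ≡ 52.
  x = λ² - 55 - 55 = 2704 - 110 ≡ 57; y = λ·(55 - 57) - 22 ≡ 51. → (57, 51)
double: tangent at (57, 51): λ = (3·57² + 57)/(2·51) ≡ 10/43. 43⁻¹ ≡ 11 (mod 59) since 43·11 = 473 ≡ 1, so λ ≡ 10·11 ≡ 51.
  x = λ² - 57 - 57 = 2601 - 114 ≡ 9; y = λ·(57 - 9) - 51 ≡ 37. → (9, 37)
add P: (9, 37) + (55, 22). λ = (22 - 37)/(55 - 9) ≡ 44/46 mod 59. 46⁻¹ ≡ 9 (mod 59) since 46·9 = 414 ≡ 1, so λ ≡ 42.
  x = λ² - 9 - 55 = 1764 - 64 ≡ 48; y = λ·(9 - 48) - 37 ≡ 36. → (48, 36)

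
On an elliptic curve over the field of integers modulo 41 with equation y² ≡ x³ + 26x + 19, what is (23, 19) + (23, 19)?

tangent at (23, 19): λ = (3·23² + 26)/(2·19) ≡ 14/38. 38⁻¹ ≡ 27 (mod 41), so λ ≡ 14·27 ≡ 9.
  x = λ² - 23 - 23 = 81 - 46 ≡ 35; y = λ·(23 - 35) - 19 ≡ 37. → (35, 37)

(35, 37)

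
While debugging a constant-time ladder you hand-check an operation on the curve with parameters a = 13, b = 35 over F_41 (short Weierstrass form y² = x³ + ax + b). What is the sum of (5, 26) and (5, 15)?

The two points share x = 5 and their y-coordinates satisfy 26 + 15 ≡ 0 (mod 41), so they are inverses. Their sum is O.

O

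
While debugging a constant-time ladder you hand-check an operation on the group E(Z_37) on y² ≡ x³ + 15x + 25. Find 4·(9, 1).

(8, 18)

Write Q = (9, 1).
Double-and-add on 4 = (100)₂. Start with Q = (9, 1) for the leading 1-bit.
double: tangent at (9, 1): λ = (3·9² + 15)/(2·1) ≡ 36/2. 2⁻¹ ≡ 19 (mod 37) since 2·19 = 38 ≡ 1, so λ ≡ 36·19 ≡ 18.
  x = λ² - 9 - 9 = 324 - 18 ≡ 10; y = λ·(9 - 10) - 1 ≡ 18. → (10, 18)
double: tangent at (10, 18): λ = (3·10² + 15)/(2·18) ≡ 19/36. 36⁻¹ ≡ 36 (mod 37), so λ ≡ 19·36 ≡ 18.
  x = λ² - 10 - 10 = 324 - 20 ≡ 8; y = λ·(10 - 8) - 18 ≡ 18. → (8, 18)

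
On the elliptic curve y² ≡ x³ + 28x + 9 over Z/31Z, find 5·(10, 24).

Write P = (10, 24).
Double-and-add on 5 = (101)₂. Start with P = (10, 24) for the leading 1-bit.
double: tangent at (10, 24): λ = (3·10² + 28)/(2·24) ≡ 18/17. 17⁻¹ ≡ 11 (mod 31) since 17·11 = 187 ≡ 1, so λ ≡ 18·11 ≡ 12.
  x = λ² - 10 - 10 = 144 - 20 ≡ 0; y = λ·(10 - 0) - 24 ≡ 3. → (0, 3)
double: tangent at (0, 3): λ = (3·0² + 28)/(2·3) ≡ 28/6. 6⁻¹ ≡ 26 (mod 31) since 6·26 = 156 ≡ 1, so λ ≡ 28·26 ≡ 15.
  x = λ² - 0 - 0 = 225 - 0 ≡ 8; y = λ·(0 - 8) - 3 ≡ 1. → (8, 1)
add P: (8, 1) + (10, 24). λ = (24 - 1)/(10 - 8) ≡ 23/2 mod 31. 2⁻¹ ≡ 16 (mod 31), so λ ≡ 27.
  x = λ² - 8 - 10 = 729 - 18 ≡ 29; y = λ·(8 - 29) - 1 ≡ 21. → (29, 21)

(29, 21)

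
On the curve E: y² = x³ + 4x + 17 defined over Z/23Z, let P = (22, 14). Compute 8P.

Double-and-add on 8 = (1000)₂. Start with P = (22, 14) for the leading 1-bit.
double: tangent at (22, 14): λ = (3·22² + 4)/(2·14) ≡ 7/5. 5⁻¹ ≡ 14 (mod 23) since 5·14 = 70 ≡ 1, so λ ≡ 7·14 ≡ 6.
  x = λ² - 22 - 22 = 36 - 44 ≡ 15; y = λ·(22 - 15) - 14 ≡ 5. → (15, 5)
double: tangent at (15, 5): λ = (3·15² + 4)/(2·5) ≡ 12/10. 10⁻¹ ≡ 7 (mod 23), so λ ≡ 12·7 ≡ 15.
  x = λ² - 15 - 15 = 225 - 30 ≡ 11; y = λ·(15 - 11) - 5 ≡ 9. → (11, 9)
double: tangent at (11, 9): λ = (3·11² + 4)/(2·9) ≡ 22/18. 18⁻¹ ≡ 9 (mod 23), so λ ≡ 22·9 ≡ 14.
  x = λ² - 11 - 11 = 196 - 22 ≡ 13; y = λ·(11 - 13) - 9 ≡ 9. → (13, 9)

(13, 9)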